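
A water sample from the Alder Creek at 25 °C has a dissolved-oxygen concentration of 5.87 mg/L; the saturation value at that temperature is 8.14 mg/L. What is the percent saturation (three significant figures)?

72.1 % saturation

% saturation = C/C_s × 100 = 5.87/8.14 × 100 = 72.1 %.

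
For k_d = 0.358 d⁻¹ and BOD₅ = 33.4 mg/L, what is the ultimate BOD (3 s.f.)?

L₀ ≈ 40.1 mg/L

BOD₅ = L₀(1 − e^(−5k_d)) ⇒ L₀ = BOD₅ / (1 − e^(−5×0.358))
= 33.4 / (1 − 0.1670) = 33.4 / 0.8330 = 40.09 mg/L.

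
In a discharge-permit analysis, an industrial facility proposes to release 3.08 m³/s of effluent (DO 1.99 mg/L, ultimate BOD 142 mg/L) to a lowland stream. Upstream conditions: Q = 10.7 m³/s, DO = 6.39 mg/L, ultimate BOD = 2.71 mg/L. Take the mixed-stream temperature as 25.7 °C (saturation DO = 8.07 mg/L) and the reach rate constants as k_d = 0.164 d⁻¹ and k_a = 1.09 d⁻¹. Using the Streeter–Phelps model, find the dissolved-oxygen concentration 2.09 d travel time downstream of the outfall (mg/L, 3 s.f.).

Mixed DO = (10.7×6.39 + 3.08×1.99)/(10.7+3.08) = 74.50/13.78 = 5.407 mg/L.
Mixed L₀ = (10.7×2.71 + 3.08×142)/(13.78) = 466.4/13.78 = 33.84 mg/L.
Initial deficit D₀ = C_s − DO₀ = 8.07 − 5.407 = 2.663 mg/L.
D(2.09) = [0.164×33.84/(1.09−0.164)](e^(−0.164×2.09) − e^(−1.09×2.09)) + 2.663 e^(−1.09×2.09)
= 5.994 × (0.7098 − 0.1025) + 2.663 × 0.1025 = 3.913 mg/L.
DO = 8.07 − 3.913 = 4.157 mg/L.

DO ≈ 4.16 mg/L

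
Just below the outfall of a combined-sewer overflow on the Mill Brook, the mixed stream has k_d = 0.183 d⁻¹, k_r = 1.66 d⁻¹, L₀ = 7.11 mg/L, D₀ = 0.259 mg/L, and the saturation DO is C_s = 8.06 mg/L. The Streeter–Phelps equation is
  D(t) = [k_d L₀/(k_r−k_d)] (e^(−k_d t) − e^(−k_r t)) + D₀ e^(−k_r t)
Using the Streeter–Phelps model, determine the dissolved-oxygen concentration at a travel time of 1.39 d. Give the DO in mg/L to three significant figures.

DO ≈ 7.44 mg/L

k_d L₀/(k_r−k_d) = 0.183×7.11/(1.66−0.183) = 1.301/1.477 = 0.8809 mg/L.
e^(−k_d t) = e^(−0.183×1.390) = 0.7754; e^(−k_r t) = e^(−1.66×1.390) = 0.09952.
D = 0.8809 × (0.7754 − 0.09952) + 0.259 × 0.09952 = 0.5954 + 0.02578 = 0.6212 mg/L.
DO = C_s − D = 8.06 − 0.6212 = 7.439 mg/L.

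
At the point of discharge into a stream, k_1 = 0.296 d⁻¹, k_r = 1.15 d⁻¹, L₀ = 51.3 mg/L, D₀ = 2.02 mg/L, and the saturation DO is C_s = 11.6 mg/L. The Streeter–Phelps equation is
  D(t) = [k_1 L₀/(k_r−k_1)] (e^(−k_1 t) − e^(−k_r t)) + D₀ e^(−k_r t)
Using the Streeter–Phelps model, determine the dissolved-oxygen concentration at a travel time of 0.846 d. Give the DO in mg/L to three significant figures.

k_1 L₀/(k_r−k_1) = 0.296×51.3/(1.15−0.296) = 15.18/0.8540 = 17.78 mg/L.
e^(−k_1 t) = e^(−0.296×0.8460) = 0.7785; e^(−k_r t) = e^(−1.15×0.8460) = 0.3780.
D = 17.78 × (0.7785 − 0.3780) + 2.02 × 0.3780 = 7.121 + 0.7635 = 7.885 mg/L.
DO = C_s − D = 11.6 − 7.885 = 3.715 mg/L.

DO ≈ 3.72 mg/L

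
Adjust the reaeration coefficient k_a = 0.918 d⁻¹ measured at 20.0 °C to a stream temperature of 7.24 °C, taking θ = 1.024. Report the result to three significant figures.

k_a(T₂) = k_a(T₁) · θ^(T₂−T₁) = 0.918 × 1.024^(7.24−20.0)
= 0.918 × 1.024^-12.8 = 0.918 × 0.7389 = 0.6783 d⁻¹.

k_a ≈ 0.678 d⁻¹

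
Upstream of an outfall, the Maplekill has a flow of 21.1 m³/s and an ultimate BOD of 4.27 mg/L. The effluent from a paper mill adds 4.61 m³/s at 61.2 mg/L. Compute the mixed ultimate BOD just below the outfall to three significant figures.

14.5 mg/L

Flow-weighted mixing: C = (Q_r C_r + Q_w C_w)/(Q_r + Q_w)
= (21.1×4.27 + 4.61×61.2)/(21.1 + 4.61) = 372.2/25.71 = 14.48 mg/L.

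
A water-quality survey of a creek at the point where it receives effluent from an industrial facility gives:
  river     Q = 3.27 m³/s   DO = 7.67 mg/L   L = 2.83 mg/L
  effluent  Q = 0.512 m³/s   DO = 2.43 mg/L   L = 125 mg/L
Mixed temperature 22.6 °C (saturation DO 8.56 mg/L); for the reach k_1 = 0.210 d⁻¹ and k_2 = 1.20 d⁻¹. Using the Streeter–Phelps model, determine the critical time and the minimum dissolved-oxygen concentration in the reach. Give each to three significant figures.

Mixed DO = (3.27×7.67 + 0.512×2.43)/(3.27+0.512) = 26.33/3.782 = 6.961 mg/L.
Mixed L₀ = (3.27×2.83 + 0.512×125)/(3.782) = 73.25/3.782 = 19.37 mg/L.
Initial deficit D₀ = C_s − DO₀ = 8.56 − 6.961 = 1.599 mg/L.
t_c = (1/0.9900) ln[(1.20/0.210)(1 − 1.599×0.9900/(0.210×19.37))] = 1.010 × ln(3.490) = 1.262 d.
D_c = (0.210/1.20) × 19.37 × e^(−0.210×1.262) = 0.1750 × 19.37 × 0.7671 = 2.600 mg/L.
Minimum DO = 8.56 − 2.600 = 5.960 mg/L.

t_c ≈ 1.26 d; minimum DO ≈ 5.96 mg/L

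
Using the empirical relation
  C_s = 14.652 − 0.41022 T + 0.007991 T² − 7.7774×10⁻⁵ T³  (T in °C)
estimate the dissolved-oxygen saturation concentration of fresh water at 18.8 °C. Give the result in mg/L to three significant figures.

C_s ≈ 9.25 mg/L

C_s = 14.652 − 0.41022×18.8 + 0.007991×18.8² − 7.7774×10⁻⁵×18.8³ = 9.247 mg/L.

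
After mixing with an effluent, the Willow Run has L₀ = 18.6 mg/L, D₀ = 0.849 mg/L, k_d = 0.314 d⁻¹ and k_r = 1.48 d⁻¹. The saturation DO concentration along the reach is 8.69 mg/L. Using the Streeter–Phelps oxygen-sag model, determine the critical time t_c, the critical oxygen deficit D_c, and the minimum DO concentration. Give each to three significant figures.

t_c ≈ 1.17 d; D_c ≈ 2.73 mg/L; min DO ≈ 5.96 mg/L

t_c = [1/(k_r−k_d)] ln[(k_r/k_d)(1 − D₀(k_r−k_d)/(k_d L₀))]
= [1/(1.48−0.314)] ln[(1.48/0.314)(1 − 0.849×1.166/(0.314×18.6))]
= (1/1.166) ln[4.713 × 0.8305] = 0.8576 × ln(3.914) = 0.8576 × 1.365 = 1.170 d.
D_c = (k_d/k_r) L₀ e^(−k_d t_c) = (0.314/1.48) × 18.6 × e^(−0.314×1.170) = 0.2122 × 18.6 × 0.6925 = 2.733 mg/L.
Minimum DO = C_s − D_c = 8.69 − 2.733 = 5.957 mg/L.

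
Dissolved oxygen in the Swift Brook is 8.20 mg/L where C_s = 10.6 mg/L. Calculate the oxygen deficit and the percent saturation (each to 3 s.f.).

D = C_s − C = 10.6 − 8.20 = 2.40 mg/L.
% saturation = 8.20/10.6 × 100 = 77.4 %.

D ≈ 2.40 mg/L; 77.4 % saturation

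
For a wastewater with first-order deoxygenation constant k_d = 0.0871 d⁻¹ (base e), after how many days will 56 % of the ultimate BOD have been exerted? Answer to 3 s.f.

t ≈ 9.43 d

y/L₀ = 1 − e^(−k_d t) = 0.56 ⇒ e^(−k_d t) = 0.440
t = −ln(0.440) / 0.0871 = 0.8210 / 0.0871 = 9.426 d.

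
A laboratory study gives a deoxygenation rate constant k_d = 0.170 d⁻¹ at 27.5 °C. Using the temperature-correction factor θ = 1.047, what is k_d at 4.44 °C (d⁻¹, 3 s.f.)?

k_d ≈ 0.0589 d⁻¹

k_d(T₂) = k_d(T₁) · θ^(T₂−T₁) = 0.170 × 1.047^(4.44−27.5)
= 0.170 × 1.047^-23.1 = 0.170 × 0.3468 = 0.05895 d⁻¹.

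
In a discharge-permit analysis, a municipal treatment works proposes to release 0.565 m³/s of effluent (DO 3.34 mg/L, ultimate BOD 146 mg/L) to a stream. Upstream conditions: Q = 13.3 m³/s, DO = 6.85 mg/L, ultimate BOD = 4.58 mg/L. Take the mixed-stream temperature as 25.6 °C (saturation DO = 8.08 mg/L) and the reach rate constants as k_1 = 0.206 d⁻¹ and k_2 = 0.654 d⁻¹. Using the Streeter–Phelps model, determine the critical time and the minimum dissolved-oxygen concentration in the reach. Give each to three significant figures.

Mixed DO = (13.3×6.85 + 0.565×3.34)/(13.3+0.565) = 92.99/13.87 = 6.707 mg/L.
Mixed L₀ = (13.3×4.58 + 0.565×146)/(13.87) = 143.4/13.87 = 10.34 mg/L.
Initial deficit D₀ = C_s − DO₀ = 8.08 − 6.707 = 1.373 mg/L.
t_c = (1/0.4480) ln[(0.654/0.206)(1 − 1.373×0.4480/(0.206×10.34))] = 2.232 × ln(2.258) = 1.818 d.
D_c = (0.206/0.654) × 10.34 × e^(−0.206×1.818) = 0.3150 × 10.34 × 0.6876 = 2.240 mg/L.
Minimum DO = 8.08 − 2.240 = 5.840 mg/L.

t_c ≈ 1.82 d; minimum DO ≈ 5.84 mg/L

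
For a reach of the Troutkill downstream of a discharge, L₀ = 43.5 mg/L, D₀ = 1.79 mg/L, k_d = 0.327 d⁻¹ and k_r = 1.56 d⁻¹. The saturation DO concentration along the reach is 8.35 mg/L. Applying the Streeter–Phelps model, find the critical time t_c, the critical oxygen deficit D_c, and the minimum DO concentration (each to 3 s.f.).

t_c = [1/(k_r−k_d)] ln[(k_r/k_d)(1 − D₀(k_r−k_d)/(k_d L₀))]
= [1/(1.56−0.327)] ln[(1.56/0.327)(1 − 1.79×1.233/(0.327×43.5))]
= (1/1.233) ln[4.771 × 0.8448] = 0.8110 × ln(4.030) = 0.8110 × 1.394 = 1.130 d.
L(t_c) = L₀ e^(−k_d t_c) = 43.5 × 0.6910 = 30.06 mg/L, and at the critical point k_r D_c = k_d L, so D_c = (0.327/1.56) × 30.06 = 6.300 mg/L.
Minimum DO = C_s − D_c = 8.35 − 6.300 = 2.050 mg/L.

t_c ≈ 1.13 d; D_c ≈ 6.30 mg/L; min DO ≈ 2.05 mg/L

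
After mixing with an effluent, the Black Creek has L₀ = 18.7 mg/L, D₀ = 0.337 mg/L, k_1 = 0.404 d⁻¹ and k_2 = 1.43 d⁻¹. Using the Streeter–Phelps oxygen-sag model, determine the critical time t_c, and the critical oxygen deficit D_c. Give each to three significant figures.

t_c ≈ 1.19 d; D_c ≈ 3.27 mg/L

At the critical point dD/dt = 0, so k_1 L₀ e^(−k_1 t) = k_2 D. Substituting D(t) from the Streeter–Phelps equation and solving for t gives
t_c = ln[(k_2/k_1)(1 − D₀(k_2−k_1)/(k_1 L₀))] / (k_2−k_1).
Here k_2−k_1 = 1.026 d⁻¹ and 1 − D₀(k_2−k_1)/(k_1 L₀) = 1 − 0.337×1.026/(0.404×18.7) = 0.9542, so
t_c = ln(3.540 × 0.9542) / 1.026 = 1.217 / 1.026 = 1.186 d.
D_c = (k_1/k_2) L₀ e^(−k_1 t_c) = (0.404/1.43) × 18.7 × e^(−0.404×1.186) = 0.2825 × 18.7 × 0.6192 = 3.271 mg/L.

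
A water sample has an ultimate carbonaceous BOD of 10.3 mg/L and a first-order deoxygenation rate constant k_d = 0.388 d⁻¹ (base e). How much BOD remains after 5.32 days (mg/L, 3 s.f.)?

L ≈ 1.31 mg/L

L_t = L₀ e^(−k_d t) = 10.3 × e^(−0.388×5.32) = 10.3 × 0.1269 = 1.307 mg/L.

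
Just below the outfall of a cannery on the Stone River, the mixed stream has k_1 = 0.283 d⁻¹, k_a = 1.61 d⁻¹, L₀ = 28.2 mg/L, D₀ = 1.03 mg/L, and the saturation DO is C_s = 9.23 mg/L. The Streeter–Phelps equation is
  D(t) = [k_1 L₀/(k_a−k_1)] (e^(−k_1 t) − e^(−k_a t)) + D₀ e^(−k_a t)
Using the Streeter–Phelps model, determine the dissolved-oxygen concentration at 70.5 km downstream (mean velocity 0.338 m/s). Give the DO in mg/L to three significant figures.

Travel time t = x/v = 70.5 km / (0.338 m/s) = 70500 m / 0.338 m/s = 208600 s = 2.414 d.
k_1 L₀/(k_a−k_1) = 0.283×28.2/(1.61−0.283) = 7.981/1.327 = 6.014 mg/L.
e^(−k_1 t) = e^(−0.283×2.414) = 0.5050; e^(−k_a t) = e^(−1.61×2.414) = 0.02051.
D = 6.014 × (0.5050 − 0.02051) + 1.03 × 0.02051 = 2.914 + 0.02113 = 2.935 mg/L.
DO = C_s − D = 9.23 − 2.935 = 6.295 mg/L.

DO ≈ 6.30 mg/L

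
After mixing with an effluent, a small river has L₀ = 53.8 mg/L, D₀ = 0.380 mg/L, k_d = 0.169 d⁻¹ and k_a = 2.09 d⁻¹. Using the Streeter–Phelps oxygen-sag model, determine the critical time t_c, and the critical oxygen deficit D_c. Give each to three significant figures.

At the critical point dD/dt = 0, so k_d L₀ e^(−k_d t) = k_a D. Substituting D(t) from the Streeter–Phelps equation and solving for t gives
t_c = ln[(k_a/k_d)(1 − D₀(k_a−k_d)/(k_d L₀))] / (k_a−k_d).
Here k_a−k_d = 1.921 d⁻¹ and 1 − D₀(k_a−k_d)/(k_d L₀) = 1 − 0.380×1.921/(0.169×53.8) = 0.9197, so
t_c = ln(12.37 × 0.9197) / 1.921 = 2.431 / 1.921 = 1.266 d.
L(t_c) = L₀ e^(−k_d t_c) = 53.8 × 0.8074 = 43.44 mg/L, and at the critical point k_a D_c = k_d L, so D_c = (0.169/2.09) × 43.44 = 3.513 mg/L.

t_c ≈ 1.27 d; D_c ≈ 3.51 mg/L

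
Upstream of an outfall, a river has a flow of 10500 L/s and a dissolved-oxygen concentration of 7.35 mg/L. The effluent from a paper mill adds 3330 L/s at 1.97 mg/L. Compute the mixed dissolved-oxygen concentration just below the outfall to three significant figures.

6.05 mg/L

Flow-weighted mixing: C = (Q_r C_r + Q_w C_w)/(Q_r + Q_w)
= (10500×7.35 + 3330×1.97)/(10500 + 3330) = 83740/13830 = 6.055 mg/L.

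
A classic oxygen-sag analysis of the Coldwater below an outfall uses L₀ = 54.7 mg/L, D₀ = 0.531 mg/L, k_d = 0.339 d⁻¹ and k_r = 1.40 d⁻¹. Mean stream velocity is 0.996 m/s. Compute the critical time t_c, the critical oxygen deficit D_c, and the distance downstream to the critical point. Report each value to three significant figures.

With k_r/k_d = 4.130 and 1 − D₀(k_r−k_d)/(k_d L₀) = 0.9696,
t_c = ln(4.130 × 0.9696) / (1.40 − 0.339) = ln(4.004) / 1.061 = 1.387/1.061 = 1.308 d.
L(t_c) = L₀ e^(−k_d t_c) = 54.7 × 0.6419 = 35.11 mg/L, and at the critical point k_r D_c = k_d L, so D_c = (0.339/1.40) × 35.11 = 8.502 mg/L.
x_c = v t_c = 0.996 m/s × 1.308 d × 86400 s/d = 112500 m ≈ 113 km.

t_c ≈ 1.31 d; D_c ≈ 8.50 mg/L; x_c ≈ 113 km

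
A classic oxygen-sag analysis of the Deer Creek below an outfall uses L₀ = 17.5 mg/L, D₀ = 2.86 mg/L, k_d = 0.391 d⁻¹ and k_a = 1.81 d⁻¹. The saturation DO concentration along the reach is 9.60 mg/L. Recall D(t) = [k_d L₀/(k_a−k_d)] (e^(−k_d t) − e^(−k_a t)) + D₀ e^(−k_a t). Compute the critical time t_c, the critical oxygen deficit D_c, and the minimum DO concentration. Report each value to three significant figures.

At the critical point dD/dt = 0, so k_d L₀ e^(−k_d t) = k_a D. Substituting D(t) from the Streeter–Phelps equation and solving for t gives
t_c = ln[(k_a/k_d)(1 − D₀(k_a−k_d)/(k_d L₀))] / (k_a−k_d).
Here k_a−k_d = 1.419 d⁻¹ and 1 − D₀(k_a−k_d)/(k_d L₀) = 1 − 2.86×1.419/(0.391×17.5) = 0.4069, so
t_c = ln(4.629 × 0.4069) / 1.419 = 0.6332 / 1.419 = 0.4462 d.
L(t_c) = L₀ e^(−k_d t_c) = 17.5 × 0.8399 = 14.70 mg/L, and at the critical point k_a D_c = k_d L, so D_c = (0.391/1.81) × 14.70 = 3.175 mg/L.
Minimum DO = C_s − D_c = 9.60 − 3.175 = 6.425 mg/L.

t_c ≈ 0.446 d; D_c ≈ 3.18 mg/L; min DO ≈ 6.42 mg/L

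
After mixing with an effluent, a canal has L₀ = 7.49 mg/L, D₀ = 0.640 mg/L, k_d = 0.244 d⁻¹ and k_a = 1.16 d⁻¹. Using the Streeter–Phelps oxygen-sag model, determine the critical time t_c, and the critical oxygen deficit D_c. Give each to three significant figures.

t_c ≈ 1.28 d; D_c ≈ 1.15 mg/L

At the critical point dD/dt = 0, so k_d L₀ e^(−k_d t) = k_a D. Substituting D(t) from the Streeter–Phelps equation and solving for t gives
t_c = ln[(k_a/k_d)(1 − D₀(k_a−k_d)/(k_d L₀))] / (k_a−k_d).
Here k_a−k_d = 0.9160 d⁻¹ and 1 − D₀(k_a−k_d)/(k_d L₀) = 1 − 0.640×0.9160/(0.244×7.49) = 0.6792, so
t_c = ln(4.754 × 0.6792) / 0.9160 = 1.172 / 0.9160 = 1.280 d.
D_c = (k_d/k_a) L₀ e^(−k_d t_c) = (0.244/1.16) × 7.49 × e^(−0.244×1.280) = 0.2103 × 7.49 × 0.7318 = 1.153 mg/L.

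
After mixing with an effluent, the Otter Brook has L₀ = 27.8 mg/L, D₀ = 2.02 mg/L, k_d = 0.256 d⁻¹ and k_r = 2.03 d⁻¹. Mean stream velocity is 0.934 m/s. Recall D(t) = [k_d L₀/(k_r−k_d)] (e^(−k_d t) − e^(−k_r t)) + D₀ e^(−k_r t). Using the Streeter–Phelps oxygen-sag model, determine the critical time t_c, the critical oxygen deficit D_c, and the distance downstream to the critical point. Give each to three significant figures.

t_c ≈ 0.772 d; D_c ≈ 2.88 mg/L; x_c ≈ 62.3 km

With k_r/k_d = 7.930 and 1 − D₀(k_r−k_d)/(k_d L₀) = 0.4965,
t_c = ln(7.930 × 0.4965) / (2.03 − 0.256) = ln(3.937) / 1.774 = 1.370/1.774 = 0.7725 d.
L(t_c) = L₀ e^(−k_d t_c) = 27.8 × 0.8206 = 22.81 mg/L, and at the critical point k_r D_c = k_d L, so D_c = (0.256/2.03) × 22.81 = 2.877 mg/L.
x_c = v t_c = 0.934 m/s × 0.7725 d × 86400 s/d = 62340 m ≈ 62.3 km.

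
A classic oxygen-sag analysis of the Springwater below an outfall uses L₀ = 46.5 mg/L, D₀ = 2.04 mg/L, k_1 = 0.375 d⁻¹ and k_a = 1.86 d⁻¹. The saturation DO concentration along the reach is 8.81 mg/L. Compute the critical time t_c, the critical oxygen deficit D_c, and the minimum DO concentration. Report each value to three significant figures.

t_c ≈ 0.950 d; D_c ≈ 6.57 mg/L; min DO ≈ 2.24 mg/L

At the critical point dD/dt = 0, so k_1 L₀ e^(−k_1 t) = k_a D. Substituting D(t) from the Streeter–Phelps equation and solving for t gives
t_c = ln[(k_a/k_1)(1 − D₀(k_a−k_1)/(k_1 L₀))] / (k_a−k_1).
Here k_a−k_1 = 1.485 d⁻¹ and 1 − D₀(k_a−k_1)/(k_1 L₀) = 1 − 2.04×1.485/(0.375×46.5) = 0.8263, so
t_c = ln(4.960 × 0.8263) / 1.485 = 1.411 / 1.485 = 0.9499 d.
D_c = (k_1/k_a) L₀ e^(−k_1 t_c) = (0.375/1.86) × 46.5 × e^(−0.375×0.9499) = 0.2016 × 46.5 × 0.7003 = 6.566 mg/L.
Minimum DO = C_s − D_c = 8.81 − 6.566 = 2.244 mg/L.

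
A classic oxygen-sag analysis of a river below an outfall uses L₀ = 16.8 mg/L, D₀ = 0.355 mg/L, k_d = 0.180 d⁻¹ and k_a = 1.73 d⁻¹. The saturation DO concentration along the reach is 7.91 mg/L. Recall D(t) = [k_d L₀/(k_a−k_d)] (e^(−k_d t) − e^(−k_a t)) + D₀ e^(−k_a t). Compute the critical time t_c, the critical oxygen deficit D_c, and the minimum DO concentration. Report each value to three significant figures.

t_c ≈ 1.33 d; D_c ≈ 1.38 mg/L; min DO ≈ 6.53 mg/L

At the critical point dD/dt = 0, so k_d L₀ e^(−k_d t) = k_a D. Substituting D(t) from the Streeter–Phelps equation and solving for t gives
t_c = ln[(k_a/k_d)(1 − D₀(k_a−k_d)/(k_d L₀))] / (k_a−k_d).
Here k_a−k_d = 1.550 d⁻¹ and 1 − D₀(k_a−k_d)/(k_d L₀) = 1 − 0.355×1.550/(0.180×16.8) = 0.8180, so
t_c = ln(9.611 × 0.8180) / 1.550 = 2.062 / 1.550 = 1.330 d.
D_c = (k_d/k_a) L₀ e^(−k_d t_c) = (0.180/1.73) × 16.8 × e^(−0.180×1.330) = 0.1040 × 16.8 × 0.7870 = 1.376 mg/L.
Minimum DO = C_s − D_c = 7.91 − 1.376 = 6.534 mg/L.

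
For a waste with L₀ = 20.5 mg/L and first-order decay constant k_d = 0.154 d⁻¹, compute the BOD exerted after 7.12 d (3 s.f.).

y_t = L₀(1 − e^(−k_d t)) = 20.5 × (1 − e^(−0.154×7.12))
= 20.5 × (1 − 0.3340) = 20.5 × 0.6660 = 13.65 mg/L.

y ≈ 13.7 mg/L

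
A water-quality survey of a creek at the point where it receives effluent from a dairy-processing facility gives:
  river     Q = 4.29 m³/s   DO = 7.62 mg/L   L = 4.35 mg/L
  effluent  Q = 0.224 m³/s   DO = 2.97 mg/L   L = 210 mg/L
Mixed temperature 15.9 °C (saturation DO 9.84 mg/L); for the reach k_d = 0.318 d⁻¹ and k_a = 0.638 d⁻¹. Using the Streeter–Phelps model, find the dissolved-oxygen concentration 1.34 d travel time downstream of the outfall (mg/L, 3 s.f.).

Mixed DO = (4.29×7.62 + 0.224×2.97)/(4.29+0.224) = 33.36/4.514 = 7.389 mg/L.
Mixed L₀ = (4.29×4.35 + 0.224×210)/(4.514) = 65.70/4.514 = 14.56 mg/L.
Initial deficit D₀ = C_s − DO₀ = 9.84 − 7.389 = 2.451 mg/L.
D(1.34) = [0.318×14.56/(0.638−0.318)](e^(−0.318×1.34) − e^(−0.638×1.34)) + 2.451 e^(−0.638×1.34)
= 14.46 × (0.6530 − 0.4253) + 2.451 × 0.4253 = 4.336 mg/L.
DO = 9.84 − 4.336 = 5.504 mg/L.

DO ≈ 5.50 mg/L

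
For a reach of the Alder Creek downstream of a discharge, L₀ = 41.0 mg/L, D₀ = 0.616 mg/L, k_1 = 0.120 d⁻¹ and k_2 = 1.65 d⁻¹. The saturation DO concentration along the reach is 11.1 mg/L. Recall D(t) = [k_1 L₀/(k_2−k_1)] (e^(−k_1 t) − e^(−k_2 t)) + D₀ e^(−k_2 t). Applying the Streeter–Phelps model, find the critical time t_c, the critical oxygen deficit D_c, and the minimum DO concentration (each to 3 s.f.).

t_c ≈ 1.57 d; D_c ≈ 2.47 mg/L; min DO ≈ 8.63 mg/L

At the critical point dD/dt = 0, so k_1 L₀ e^(−k_1 t) = k_2 D. Substituting D(t) from the Streeter–Phelps equation and solving for t gives
t_c = ln[(k_2/k_1)(1 − D₀(k_2−k_1)/(k_1 L₀))] / (k_2−k_1).
Here k_2−k_1 = 1.530 d⁻¹ and 1 − D₀(k_2−k_1)/(k_1 L₀) = 1 − 0.616×1.530/(0.120×41.0) = 0.8084, so
t_c = ln(13.75 × 0.8084) / 1.530 = 2.408 / 1.530 = 1.574 d.
L(t_c) = L₀ e^(−k_1 t_c) = 41.0 × 0.8279 = 33.94 mg/L, and at the critical point k_2 D_c = k_1 L, so D_c = (0.120/1.65) × 33.94 = 2.469 mg/L.
Minimum DO = C_s − D_c = 11.1 − 2.469 = 8.631 mg/L.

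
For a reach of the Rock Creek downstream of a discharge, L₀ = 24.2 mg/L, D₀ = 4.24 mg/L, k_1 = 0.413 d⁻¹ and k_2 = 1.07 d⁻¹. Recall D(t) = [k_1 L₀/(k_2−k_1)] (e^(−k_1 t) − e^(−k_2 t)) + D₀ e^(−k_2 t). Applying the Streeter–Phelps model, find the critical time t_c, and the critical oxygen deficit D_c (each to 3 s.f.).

With k_2/k_1 = 2.591 and 1 − D₀(k_2−k_1)/(k_1 L₀) = 0.7213,
t_c = ln(2.591 × 0.7213) / (1.07 − 0.413) = ln(1.869) / 0.6570 = 0.6252/0.6570 = 0.9517 d.
D_c = (k_1/k_2) L₀ e^(−k_1 t_c) = (0.413/1.07) × 24.2 × e^(−0.413×0.9517) = 0.3860 × 24.2 × 0.6750 = 6.305 mg/L.

t_c ≈ 0.952 d; D_c ≈ 6.31 mg/L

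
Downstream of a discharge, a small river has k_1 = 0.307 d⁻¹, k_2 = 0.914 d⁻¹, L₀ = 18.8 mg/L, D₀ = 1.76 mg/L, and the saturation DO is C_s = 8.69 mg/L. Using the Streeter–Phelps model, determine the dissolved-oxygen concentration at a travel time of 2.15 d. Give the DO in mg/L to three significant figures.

DO ≈ 4.86 mg/L

k_1 L₀/(k_2−k_1) = 0.307×18.8/(0.914−0.307) = 5.772/0.6070 = 9.508 mg/L.
e^(−k_1 t) = e^(−0.307×2.150) = 0.5168; e^(−k_2 t) = e^(−0.914×2.150) = 0.1401.
D = 9.508 × (0.5168 − 0.1401) + 1.76 × 0.1401 = 3.582 + 0.2466 = 3.828 mg/L.
DO = C_s − D = 8.69 − 3.828 = 4.862 mg/L.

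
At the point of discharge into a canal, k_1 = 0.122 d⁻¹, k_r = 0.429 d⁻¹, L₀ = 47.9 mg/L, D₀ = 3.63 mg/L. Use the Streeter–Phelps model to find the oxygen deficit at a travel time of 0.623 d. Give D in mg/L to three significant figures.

k_1 L₀/(k_r−k_1) = 0.122×47.9/(0.429−0.122) = 5.844/0.3070 = 19.04 mg/L.
e^(−k_1 t) = e^(−0.122×0.6230) = 0.9268; e^(−k_r t) = e^(−0.429×0.6230) = 0.7655.
D = 19.04 × (0.9268 − 0.7655) + 3.63 × 0.7655 = 3.071 + 2.779 = 5.850 mg/L.

D ≈ 5.85 mg/L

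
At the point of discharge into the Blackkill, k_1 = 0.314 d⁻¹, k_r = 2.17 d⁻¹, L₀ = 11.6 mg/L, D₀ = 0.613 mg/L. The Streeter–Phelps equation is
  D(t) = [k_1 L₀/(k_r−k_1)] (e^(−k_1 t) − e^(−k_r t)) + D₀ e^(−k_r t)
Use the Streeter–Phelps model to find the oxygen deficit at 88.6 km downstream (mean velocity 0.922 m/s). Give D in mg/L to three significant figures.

D ≈ 1.26 mg/L

Travel time t = x/v = 88.6 km / (0.922 m/s) = 88600 m / 0.922 m/s = 96100 s = 1.112 d.
k_1 L₀/(k_r−k_1) = 0.314×11.6/(2.17−0.314) = 3.642/1.856 = 1.963 mg/L.
e^(−k_1 t) = e^(−0.314×1.112) = 0.7052; e^(−k_r t) = e^(−2.17×1.112) = 0.08950.
D = 1.963 × (0.7052 − 0.08950) + 0.613 × 0.08950 = 1.208 + 0.05486 = 1.263 mg/L.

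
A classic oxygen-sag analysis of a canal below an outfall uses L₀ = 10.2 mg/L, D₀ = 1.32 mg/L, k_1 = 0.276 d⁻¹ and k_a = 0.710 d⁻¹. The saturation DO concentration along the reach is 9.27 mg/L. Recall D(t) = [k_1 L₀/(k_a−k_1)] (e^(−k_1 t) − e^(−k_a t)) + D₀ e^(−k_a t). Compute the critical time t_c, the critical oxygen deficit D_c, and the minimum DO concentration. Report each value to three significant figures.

t_c ≈ 1.65 d; D_c ≈ 2.51 mg/L; min DO ≈ 6.76 mg/L

At the critical point dD/dt = 0, so k_1 L₀ e^(−k_1 t) = k_a D. Substituting D(t) from the Streeter–Phelps equation and solving for t gives
t_c = ln[(k_a/k_1)(1 − D₀(k_a−k_1)/(k_1 L₀))] / (k_a−k_1).
Here k_a−k_1 = 0.4340 d⁻¹ and 1 − D₀(k_a−k_1)/(k_1 L₀) = 1 − 1.32×0.4340/(0.276×10.2) = 0.7965, so
t_c = ln(2.572 × 0.7965) / 0.4340 = 0.7173 / 0.4340 = 1.653 d.
L(t_c) = L₀ e^(−k_1 t_c) = 10.2 × 0.6337 = 6.464 mg/L, and at the critical point k_a D_c = k_1 L, so D_c = (0.276/0.710) × 6.464 = 2.513 mg/L.
Minimum DO = C_s − D_c = 9.27 − 2.513 = 6.757 mg/L.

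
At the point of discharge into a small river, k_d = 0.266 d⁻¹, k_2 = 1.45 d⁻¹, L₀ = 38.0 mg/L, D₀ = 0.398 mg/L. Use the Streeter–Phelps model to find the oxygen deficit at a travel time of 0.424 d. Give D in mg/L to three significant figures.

k_d L₀/(k_2−k_d) = 0.266×38.0/(1.45−0.266) = 10.11/1.184 = 8.537 mg/L.
e^(−k_d t) = e^(−0.266×0.4240) = 0.8933; e^(−k_2 t) = e^(−1.45×0.4240) = 0.5407.
D = 8.537 × (0.8933 − 0.5407) + 0.398 × 0.5407 = 3.010 + 0.2152 = 3.225 mg/L.

D ≈ 3.23 mg/L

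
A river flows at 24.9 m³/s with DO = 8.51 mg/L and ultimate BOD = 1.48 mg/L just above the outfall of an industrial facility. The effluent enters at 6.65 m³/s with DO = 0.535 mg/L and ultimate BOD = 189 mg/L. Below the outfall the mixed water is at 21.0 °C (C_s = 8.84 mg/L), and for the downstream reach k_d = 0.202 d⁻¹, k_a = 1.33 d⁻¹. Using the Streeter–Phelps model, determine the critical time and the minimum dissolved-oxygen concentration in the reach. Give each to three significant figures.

t_c ≈ 1.39 d; minimum DO ≈ 4.13 mg/L

Mixed DO = (24.9×8.51 + 6.65×0.535)/(24.9+6.65) = 215.5/31.55 = 6.829 mg/L.
Mixed L₀ = (24.9×1.48 + 6.65×189)/(31.55) = 1294/31.55 = 41.00 mg/L.
Initial deficit D₀ = C_s − DO₀ = 8.84 − 6.829 = 2.011 mg/L.
t_c = (1/1.128) ln[(1.33/0.202)(1 − 2.011×1.128/(0.202×41.00))] = 0.8865 × ln(4.781) = 1.387 d.
D_c = (0.202/1.33) × 41.00 × e^(−0.202×1.387) = 0.1519 × 41.00 × 0.7556 = 4.706 mg/L.
Minimum DO = 8.84 − 4.706 = 4.134 mg/L.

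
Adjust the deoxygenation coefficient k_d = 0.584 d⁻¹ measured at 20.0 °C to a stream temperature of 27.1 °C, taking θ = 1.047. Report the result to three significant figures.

k_d ≈ 0.809 d⁻¹

k_d(T₂) = k_d(T₁) · θ^(T₂−T₁) = 0.584 × 1.047^(27.1−20.0)
= 0.584 × 1.047^7.10 = 0.584 × 1.386 = 0.8092 d⁻¹.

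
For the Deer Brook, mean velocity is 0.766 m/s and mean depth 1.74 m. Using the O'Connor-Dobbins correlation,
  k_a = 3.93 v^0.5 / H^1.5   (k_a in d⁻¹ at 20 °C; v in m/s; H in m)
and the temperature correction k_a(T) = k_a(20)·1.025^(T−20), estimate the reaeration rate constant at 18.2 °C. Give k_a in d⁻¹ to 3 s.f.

k_a(20) = 3.93 × 0.766^0.5 / 1.74^1.5 = 3.93 × 0.8752 / 2.295 = 1.499 d⁻¹.
k_a(18.2) = 1.499 × 1.025^(18.2−20) = 1.499 × 0.9565 = 1.433 d⁻¹.

k_a ≈ 1.43 d⁻¹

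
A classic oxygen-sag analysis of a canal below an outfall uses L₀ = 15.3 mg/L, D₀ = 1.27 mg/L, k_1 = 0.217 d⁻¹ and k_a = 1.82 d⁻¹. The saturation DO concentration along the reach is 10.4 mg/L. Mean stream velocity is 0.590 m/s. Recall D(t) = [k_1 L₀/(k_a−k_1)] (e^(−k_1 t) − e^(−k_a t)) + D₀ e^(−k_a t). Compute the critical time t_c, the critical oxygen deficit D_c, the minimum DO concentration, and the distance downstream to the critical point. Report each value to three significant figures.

At the critical point dD/dt = 0, so k_1 L₀ e^(−k_1 t) = k_a D. Substituting D(t) from the Streeter–Phelps equation and solving for t gives
t_c = ln[(k_a/k_1)(1 − D₀(k_a−k_1)/(k_1 L₀))] / (k_a−k_1).
Here k_a−k_1 = 1.603 d⁻¹ and 1 − D₀(k_a−k_1)/(k_1 L₀) = 1 − 1.27×1.603/(0.217×15.3) = 0.3868, so
t_c = ln(8.387 × 0.3868) / 1.603 = 1.177 / 1.603 = 0.7342 d.
L(t_c) = L₀ e^(−k_1 t_c) = 15.3 × 0.8527 = 13.05 mg/L, and at the critical point k_a D_c = k_1 L, so D_c = (0.217/1.82) × 13.05 = 1.556 mg/L.
Minimum DO = C_s − D_c = 10.4 − 1.556 = 8.844 mg/L.
x_c = v t_c = 0.590 m/s × 0.7342 d × 86400 s/d = 37430 m ≈ 37.4 km.

t_c ≈ 0.734 d; D_c ≈ 1.56 mg/L; min DO ≈ 8.84 mg/L; x_c ≈ 37.4 km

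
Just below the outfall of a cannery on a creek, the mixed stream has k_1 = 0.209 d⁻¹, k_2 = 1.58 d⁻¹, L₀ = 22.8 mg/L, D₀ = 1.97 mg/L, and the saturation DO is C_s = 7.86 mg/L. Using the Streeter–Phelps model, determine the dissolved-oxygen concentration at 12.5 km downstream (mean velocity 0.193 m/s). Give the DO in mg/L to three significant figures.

DO ≈ 5.35 mg/L

Travel time t = x/v = 12.5 km / (0.193 m/s) = 12500 m / 0.193 m/s = 64770 s = 0.7496 d.
k_1 L₀/(k_2−k_1) = 0.209×22.8/(1.58−0.209) = 4.765/1.371 = 3.476 mg/L.
e^(−k_1 t) = e^(−0.209×0.7496) = 0.8550; e^(−k_2 t) = e^(−1.58×0.7496) = 0.3059.
D = 3.476 × (0.8550 − 0.3059) + 1.97 × 0.3059 = 1.908 + 0.6027 = 2.511 mg/L.
DO = C_s − D = 7.86 − 2.511 = 5.349 mg/L.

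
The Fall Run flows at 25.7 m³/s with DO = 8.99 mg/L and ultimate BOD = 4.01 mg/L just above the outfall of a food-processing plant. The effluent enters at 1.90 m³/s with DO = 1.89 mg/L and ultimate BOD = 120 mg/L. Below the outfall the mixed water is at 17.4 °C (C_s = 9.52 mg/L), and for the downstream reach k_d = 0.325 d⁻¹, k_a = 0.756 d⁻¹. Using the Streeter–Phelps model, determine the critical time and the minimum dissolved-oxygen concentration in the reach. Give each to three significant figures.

Mixed DO = (25.7×8.99 + 1.90×1.89)/(25.7+1.90) = 234.6/27.60 = 8.501 mg/L.
Mixed L₀ = (25.7×4.01 + 1.90×120)/(27.60) = 331.1/27.60 = 11.99 mg/L.
Initial deficit D₀ = C_s − DO₀ = 9.52 − 8.501 = 1.019 mg/L.
t_c = (1/0.4310) ln[(0.756/0.325)(1 − 1.019×0.4310/(0.325×11.99))] = 2.320 × ln(2.064) = 1.681 d.
D_c = (0.325/0.756) × 11.99 × e^(−0.325×1.681) = 0.4299 × 11.99 × 0.5790 = 2.986 mg/L.
Minimum DO = 9.52 − 2.986 = 6.534 mg/L.

t_c ≈ 1.68 d; minimum DO ≈ 6.53 mg/L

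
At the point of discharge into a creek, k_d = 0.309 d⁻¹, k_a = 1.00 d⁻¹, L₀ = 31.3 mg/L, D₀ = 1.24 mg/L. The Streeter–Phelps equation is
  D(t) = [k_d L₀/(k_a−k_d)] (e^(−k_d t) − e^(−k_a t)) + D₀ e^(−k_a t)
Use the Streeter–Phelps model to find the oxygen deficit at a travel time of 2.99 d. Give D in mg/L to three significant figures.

D ≈ 4.91 mg/L

k_d L₀/(k_a−k_d) = 0.309×31.3/(1.00−0.309) = 9.672/0.6910 = 14.00 mg/L.
e^(−k_d t) = e^(−0.309×2.990) = 0.3970; e^(−k_a t) = e^(−1.00×2.990) = 0.05029.
D = 14.00 × (0.3970 − 0.05029) + 1.24 × 0.05029 = 4.852 + 0.06236 = 4.915 mg/L.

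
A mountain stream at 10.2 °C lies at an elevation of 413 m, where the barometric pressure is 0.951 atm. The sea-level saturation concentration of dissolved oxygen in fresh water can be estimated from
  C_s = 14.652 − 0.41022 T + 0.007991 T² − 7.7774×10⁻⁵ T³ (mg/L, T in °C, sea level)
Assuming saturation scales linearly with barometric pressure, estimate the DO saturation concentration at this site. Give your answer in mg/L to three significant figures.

At sea level: C_s = 14.652 − 0.41022×10.2 + 0.007991×10.2² − 7.7774×10⁻⁵×10.2³ = 11.22 mg/L.
Pressure correction: C_s' = 11.22 × 0.951 = 10.67 mg/L.

C_s ≈ 10.7 mg/L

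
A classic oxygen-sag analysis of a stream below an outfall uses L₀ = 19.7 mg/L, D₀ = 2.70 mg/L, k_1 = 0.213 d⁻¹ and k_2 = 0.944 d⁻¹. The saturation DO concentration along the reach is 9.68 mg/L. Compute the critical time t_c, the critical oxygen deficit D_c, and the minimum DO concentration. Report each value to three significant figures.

t_c ≈ 1.17 d; D_c ≈ 3.47 mg/L; min DO ≈ 6.21 mg/L

t_c = [1/(k_2−k_1)] ln[(k_2/k_1)(1 − D₀(k_2−k_1)/(k_1 L₀))]
= [1/(0.944−0.213)] ln[(0.944/0.213)(1 − 2.70×0.7310/(0.213×19.7))]
= (1/0.7310) ln[4.432 × 0.5296] = 1.368 × ln(2.347) = 1.368 × 0.8533 = 1.167 d.
L(t_c) = L₀ e^(−k_1 t_c) = 19.7 × 0.7799 = 15.36 mg/L, and at the critical point k_2 D_c = k_1 L, so D_c = (0.213/0.944) × 15.36 = 3.467 mg/L.
Minimum DO = C_s − D_c = 9.68 − 3.467 = 6.213 mg/L.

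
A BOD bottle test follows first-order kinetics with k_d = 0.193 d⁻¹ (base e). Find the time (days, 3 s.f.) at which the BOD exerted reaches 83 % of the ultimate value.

y/L₀ = 1 − e^(−k_d t) = 0.83 ⇒ e^(−k_d t) = 0.170
t = −ln(0.170) / 0.193 = 1.772 / 0.193 = 9.181 d.

t ≈ 9.18 d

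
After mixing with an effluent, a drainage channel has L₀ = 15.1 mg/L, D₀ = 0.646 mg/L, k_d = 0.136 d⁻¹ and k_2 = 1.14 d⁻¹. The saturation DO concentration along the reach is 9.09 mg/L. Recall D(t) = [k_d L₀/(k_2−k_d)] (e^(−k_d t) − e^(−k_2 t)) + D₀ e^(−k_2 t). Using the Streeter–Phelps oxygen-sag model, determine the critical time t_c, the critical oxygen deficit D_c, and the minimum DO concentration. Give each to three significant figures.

t_c ≈ 1.74 d; D_c ≈ 1.42 mg/L; min DO ≈ 7.67 mg/L

At the critical point dD/dt = 0, so k_d L₀ e^(−k_d t) = k_2 D. Substituting D(t) from the Streeter–Phelps equation and solving for t gives
t_c = ln[(k_2/k_d)(1 − D₀(k_2−k_d)/(k_d L₀))] / (k_2−k_d).
Here k_2−k_d = 1.004 d⁻¹ and 1 − D₀(k_2−k_d)/(k_d L₀) = 1 − 0.646×1.004/(0.136×15.1) = 0.6842, so
t_c = ln(8.382 × 0.6842) / 1.004 = 1.747 / 1.004 = 1.740 d.
D_c = (k_d/k_2) L₀ e^(−k_d t_c) = (0.136/1.14) × 15.1 × e^(−0.136×1.740) = 0.1193 × 15.1 × 0.7893 = 1.422 mg/L.
Minimum DO = C_s − D_c = 9.09 − 1.422 = 7.668 mg/L.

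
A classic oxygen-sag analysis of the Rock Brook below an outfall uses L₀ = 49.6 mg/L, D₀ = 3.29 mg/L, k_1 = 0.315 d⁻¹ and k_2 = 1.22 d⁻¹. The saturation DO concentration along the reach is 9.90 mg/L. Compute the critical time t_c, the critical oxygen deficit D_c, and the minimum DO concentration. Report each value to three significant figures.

t_c ≈ 1.26 d; D_c ≈ 8.60 mg/L; min DO ≈ 1.30 mg/L

With k_2/k_1 = 3.873 and 1 − D₀(k_2−k_1)/(k_1 L₀) = 0.8094,
t_c = ln(3.873 × 0.8094) / (1.22 − 0.315) = ln(3.135) / 0.9050 = 1.143/0.9050 = 1.263 d.
L(t_c) = L₀ e^(−k_1 t_c) = 49.6 × 0.6719 = 33.32 mg/L, and at the critical point k_2 D_c = k_1 L, so D_c = (0.315/1.22) × 33.32 = 8.604 mg/L.
Minimum DO = C_s − D_c = 9.90 − 8.604 = 1.296 mg/L.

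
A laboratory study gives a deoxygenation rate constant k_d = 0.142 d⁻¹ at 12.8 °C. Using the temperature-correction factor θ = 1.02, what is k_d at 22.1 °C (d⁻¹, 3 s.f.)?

k_d(T₂) = k_d(T₁) · θ^(T₂−T₁) = 0.142 × 1.02^(22.1−12.8)
= 0.142 × 1.02^9.30 = 0.142 × 1.202 = 0.1707 d⁻¹.

k_d ≈ 0.171 d⁻¹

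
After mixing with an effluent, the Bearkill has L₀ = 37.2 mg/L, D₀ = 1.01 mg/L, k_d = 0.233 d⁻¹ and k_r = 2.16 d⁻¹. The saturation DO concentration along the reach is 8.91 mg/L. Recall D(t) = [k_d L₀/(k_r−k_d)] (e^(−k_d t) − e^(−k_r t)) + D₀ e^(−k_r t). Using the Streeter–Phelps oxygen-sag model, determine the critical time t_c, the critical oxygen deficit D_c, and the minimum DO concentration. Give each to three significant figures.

t_c = [1/(k_r−k_d)] ln[(k_r/k_d)(1 − D₀(k_r−k_d)/(k_d L₀))]
= [1/(2.16−0.233)] ln[(2.16/0.233)(1 − 1.01×1.927/(0.233×37.2))]
= (1/1.927) ln[9.270 × 0.7755] = 0.5189 × ln(7.189) = 0.5189 × 1.973 = 1.024 d.
D_c = (k_d/k_r) L₀ e^(−k_d t_c) = (0.233/2.16) × 37.2 × e^(−0.233×1.024) = 0.1079 × 37.2 × 0.7878 = 3.161 mg/L.
Minimum DO = C_s − D_c = 8.91 − 3.161 = 5.749 mg/L.

t_c ≈ 1.02 d; D_c ≈ 3.16 mg/L; min DO ≈ 5.75 mg/L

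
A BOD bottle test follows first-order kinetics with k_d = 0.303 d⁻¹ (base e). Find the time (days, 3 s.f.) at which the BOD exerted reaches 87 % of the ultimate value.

y/L₀ = 1 − e^(−k_d t) = 0.87 ⇒ e^(−k_d t) = 0.130
t = −ln(0.130) / 0.303 = 2.040 / 0.303 = 6.733 d.

t ≈ 6.73 d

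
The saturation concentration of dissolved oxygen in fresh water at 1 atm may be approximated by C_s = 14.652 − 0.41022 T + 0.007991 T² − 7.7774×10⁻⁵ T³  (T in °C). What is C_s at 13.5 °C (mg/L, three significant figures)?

C_s = 14.652 − 0.41022×13.5 + 0.007991×13.5² − 7.7774×10⁻⁵×13.5³ = 10.38 mg/L.

C_s ≈ 10.4 mg/L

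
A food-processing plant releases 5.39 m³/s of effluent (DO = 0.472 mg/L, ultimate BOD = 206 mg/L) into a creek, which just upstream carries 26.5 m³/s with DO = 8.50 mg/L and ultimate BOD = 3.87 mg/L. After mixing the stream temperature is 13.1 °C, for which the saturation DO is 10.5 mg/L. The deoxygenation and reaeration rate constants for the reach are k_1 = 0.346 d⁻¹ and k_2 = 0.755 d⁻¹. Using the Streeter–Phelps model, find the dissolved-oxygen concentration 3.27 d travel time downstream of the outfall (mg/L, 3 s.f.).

Mixed DO = (26.5×8.50 + 5.39×0.472)/(26.5+5.39) = 227.8/31.89 = 7.143 mg/L.
Mixed L₀ = (26.5×3.87 + 5.39×206)/(31.89) = 1213/31.89 = 38.03 mg/L.
Initial deficit D₀ = C_s − DO₀ = 10.5 − 7.143 = 3.357 mg/L.
D(3.27) = [0.346×38.03/(0.755−0.346)](e^(−0.346×3.27) − e^(−0.755×3.27)) + 3.357 e^(−0.755×3.27)
= 32.18 × (0.3226 − 0.08468) + 3.357 × 0.08468 = 7.939 mg/L.
DO = 10.5 − 7.939 = 2.561 mg/L.

DO ≈ 2.56 mg/L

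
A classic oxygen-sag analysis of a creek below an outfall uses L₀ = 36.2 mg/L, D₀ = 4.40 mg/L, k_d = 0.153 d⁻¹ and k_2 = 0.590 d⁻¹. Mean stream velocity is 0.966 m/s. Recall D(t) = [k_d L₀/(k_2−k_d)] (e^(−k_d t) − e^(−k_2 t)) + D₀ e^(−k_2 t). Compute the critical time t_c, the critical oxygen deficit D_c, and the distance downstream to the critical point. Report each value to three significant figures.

With k_2/k_d = 3.856 and 1 − D₀(k_2−k_d)/(k_d L₀) = 0.6528,
t_c = ln(3.856 × 0.6528) / (0.590 − 0.153) = ln(2.517) / 0.4370 = 0.9233/0.4370 = 2.113 d.
L(t_c) = L₀ e^(−k_d t_c) = 36.2 × 0.7238 = 26.20 mg/L, and at the critical point k_2 D_c = k_d L, so D_c = (0.153/0.590) × 26.20 = 6.795 mg/L.
x_c = v t_c = 0.966 m/s × 2.113 d × 86400 s/d = 176300 m ≈ 176 km.

t_c ≈ 2.11 d; D_c ≈ 6.79 mg/L; x_c ≈ 176 km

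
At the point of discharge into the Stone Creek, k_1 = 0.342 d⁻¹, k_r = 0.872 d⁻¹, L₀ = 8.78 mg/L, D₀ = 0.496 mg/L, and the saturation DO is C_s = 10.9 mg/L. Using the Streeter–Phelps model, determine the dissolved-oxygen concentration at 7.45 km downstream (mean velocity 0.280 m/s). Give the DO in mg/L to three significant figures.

DO ≈ 9.75 mg/L

Travel time t = x/v = 7.45 km / (0.280 m/s) = 7450 m / 0.280 m/s = 26610 s = 0.3080 d.
k_1 L₀/(k_r−k_1) = 0.342×8.78/(0.872−0.342) = 3.003/0.5300 = 5.666 mg/L.
e^(−k_1 t) = e^(−0.342×0.3080) = 0.9000; e^(−k_r t) = e^(−0.872×0.3080) = 0.7645.
D = 5.666 × (0.9000 − 0.7645) + 0.496 × 0.7645 = 0.7679 + 0.3792 = 1.147 mg/L.
DO = C_s − D = 10.9 − 1.147 = 9.753 mg/L.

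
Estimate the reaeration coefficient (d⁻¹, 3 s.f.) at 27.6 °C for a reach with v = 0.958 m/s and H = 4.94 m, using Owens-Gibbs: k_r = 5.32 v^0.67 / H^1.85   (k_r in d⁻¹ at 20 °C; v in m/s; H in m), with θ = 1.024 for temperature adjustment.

k_r ≈ 0.322 d⁻¹

k_r(20) = 5.32 × 0.958^0.67 / 4.94^1.85 = 5.32 × 0.9717 / 19.20 = 0.2692 d⁻¹.
k_r(27.6) = 0.2692 × 1.024^(27.6−20) = 0.2692 × 1.198 = 0.3223 d⁻¹.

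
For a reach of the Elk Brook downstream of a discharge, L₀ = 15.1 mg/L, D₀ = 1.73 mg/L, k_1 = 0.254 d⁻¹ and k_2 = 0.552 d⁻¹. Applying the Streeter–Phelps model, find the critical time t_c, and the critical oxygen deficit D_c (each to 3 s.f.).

t_c ≈ 2.12 d; D_c ≈ 4.05 mg/L

With k_2/k_1 = 2.173 and 1 − D₀(k_2−k_1)/(k_1 L₀) = 0.8656,
t_c = ln(2.173 × 0.8656) / (0.552 − 0.254) = ln(1.881) / 0.2980 = 0.6319/0.2980 = 2.120 d.
D_c = (k_1/k_2) L₀ e^(−k_1 t_c) = (0.254/0.552) × 15.1 × e^(−0.254×2.120) = 0.4601 × 15.1 × 0.5836 = 4.055 mg/L.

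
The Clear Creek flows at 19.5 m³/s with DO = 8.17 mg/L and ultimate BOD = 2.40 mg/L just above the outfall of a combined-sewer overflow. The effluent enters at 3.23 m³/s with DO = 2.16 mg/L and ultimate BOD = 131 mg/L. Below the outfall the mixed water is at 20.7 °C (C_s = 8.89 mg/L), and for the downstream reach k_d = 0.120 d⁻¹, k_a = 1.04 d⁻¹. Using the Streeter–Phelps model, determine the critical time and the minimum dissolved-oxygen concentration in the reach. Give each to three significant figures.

t_c ≈ 1.39 d; minimum DO ≈ 6.87 mg/L

Mixed DO = (19.5×8.17 + 3.23×2.16)/(19.5+3.23) = 166.3/22.73 = 7.316 mg/L.
Mixed L₀ = (19.5×2.40 + 3.23×131)/(22.73) = 469.9/22.73 = 20.67 mg/L.
Initial deficit D₀ = C_s − DO₀ = 8.89 − 7.316 = 1.574 mg/L.
t_c = (1/0.9200) ln[(1.04/0.120)(1 − 1.574×0.9200/(0.120×20.67))] = 1.087 × ln(3.608) = 1.395 d.
D_c = (0.120/1.04) × 20.67 × e^(−0.120×1.395) = 0.1154 × 20.67 × 0.8459 = 2.018 mg/L.
Minimum DO = 8.89 − 2.018 = 6.872 mg/L.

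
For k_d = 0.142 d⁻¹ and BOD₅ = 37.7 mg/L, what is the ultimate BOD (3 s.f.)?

BOD₅ = L₀(1 − e^(−5k_d)) ⇒ L₀ = BOD₅ / (1 − e^(−5×0.142))
= 37.7 / (1 − 0.4916) = 37.7 / 0.5084 = 74.16 mg/L.

L₀ ≈ 74.2 mg/L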